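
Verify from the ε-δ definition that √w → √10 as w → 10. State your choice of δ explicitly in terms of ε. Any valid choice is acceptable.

δ = min(10, √10·ε)

Let ε > 0 be given. We want δ > 0 such that 0 < |w − 10| < δ implies |√w − √10| < ε.
Multiplying by the conjugate, |√w − √10| = |w − 10|/(√w + √10).
Restrict δ ≤ 10 so that |w − 10| < 10 forces w > 0, and then √w + √10 > √10.
Hence |√w − √10| < |w − 10|/√10, which is < ε once |w − 10| < √10·ε.
Take δ = min(10, √10·ε). If 0 < |w − 10| < δ then w > 0 and |√w − √10| < |w − 10|/√10 < ε.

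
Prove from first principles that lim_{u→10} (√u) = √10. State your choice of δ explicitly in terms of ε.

δ = min(10, √10·ε)

Suppose ε > 0. We want δ > 0 such that 0 < |u − 10| < δ implies |√u − √10| < ε.
Rationalise: √u − √10 = (u − 10)/(√u + √10), so |√u − √10| = |u − 10|/(√u + √10).
Restrict δ ≤ 10 so that |u − 10| < 10 forces u > 0, and then √u + √10 > √10.
Hence |√u − √10| < |u − 10|/√10, which is < ε once |u − 10| < √10·ε.
Take δ = min(10, √10·ε). If 0 < |u − 10| < δ then u > 0 and |√u − √10| < |u − 10|/√10 < ε.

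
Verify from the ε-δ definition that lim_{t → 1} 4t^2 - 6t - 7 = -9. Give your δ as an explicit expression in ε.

Fix ε > 0. We want δ > 0 such that 0 < |t − 1| < δ implies |(4t^2 - 6t - 7) + 9| < ε.
(4t^2 - 6t - 7) + 9 = 4t^2 - 6t + 2 = (t − 1)(4t - 2).
So |(4t^2 - 6t - 7) + 9| = |t − 1|·|4t - 2|.
Assume first that |t − 1| < 1, so |t| < 2. Then |4t - 2| ≤ 4·2 + 2 = 10.
Hence |(4t^2 - 6t - 7) + 9| ≤ 10|t − 1| < ε provided |t − 1| < ε/10.
Take δ = min(1, ε/10). Then 0 < |t − 1| < δ gives both |t − 1| < 1 and |t − 1| < ε/10, so |(4t^2 - 6t - 7) + 9| < ε.

δ = min(1, ε/10)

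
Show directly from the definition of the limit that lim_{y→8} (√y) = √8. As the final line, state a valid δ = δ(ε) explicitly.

δ = min(8, √8·ε)

Let ε > 0 be given. We want δ > 0 such that 0 < |y − 8| < δ implies |√y − √8| < ε.
Multiplying by the conjugate, |√y − √8| = |y − 8|/(√y + √8).
Restrict δ ≤ 8 so that |y − 8| < 8 forces y > 0, and then √y + √8 > √8.
Hence |√y − √8| < |y − 8|/√8, which is < ε once |y − 8| < √8·ε.
Take δ = min(8, √8·ε). If 0 < |y − 8| < δ then y > 0 and |√y − √8| < |y − 8|/√8 < ε.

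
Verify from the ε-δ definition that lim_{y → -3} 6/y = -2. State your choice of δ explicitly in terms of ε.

Fix ε > 0. We seek δ > 0 such that 0 < |y + 3| < δ implies |6/y + 2| < ε.
|6/y + 2| = 6·|-3 − y|/(3·|y|) = 6|y + 3|/(3|y|).
Restrict δ ≤ 3/2. Then |y + 3| < 3/2 gives |y| > 3/2, so 3|y| > 9/2.
Then |6/y + 2| < 6|y + 3|/(9/2), which is < ε when |y + 3| < (3/4)ε.
Take δ = min(3/2, (3/4)ε). Then 0 < |y + 3| < δ gives both |y + 3| < 3/2 and |y + 3| < (3/4)ε, so |6/y + 2| < ε.

δ = min(3/2, (3/4)ε)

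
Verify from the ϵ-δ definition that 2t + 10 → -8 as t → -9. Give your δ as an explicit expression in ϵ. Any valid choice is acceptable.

δ = ϵ/2

Fix ϵ > 0. We need δ > 0 so that 0 < |t + 9| < δ implies |(2t + 10) + 8| < ϵ.
Since (2t + 10) + 8 = 2(t + 9), we have |(2t + 10) + 8| = 2|t + 9|.
Thus it suffices that |t + 9| < ϵ/2.
Take δ = ϵ/2. If 0 < |t + 9| < δ then |(2t + 10) + 8| = 2|t + 9| < 2·(ϵ/2) = ϵ.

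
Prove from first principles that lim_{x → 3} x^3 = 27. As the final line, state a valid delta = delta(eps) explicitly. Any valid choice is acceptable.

delta = min(1, eps/37)

Let eps > 0. We seek delta > 0 with 0 < |x − 3| < delta ⇒ |x^3 − 27| < eps.
Factor: x^3 − 27 = (x − 3)(x^2 + 3x + 9), so |x^3 − 27| = |x − 3|·|x^2 + 3x + 9|.
Restrict delta ≤ 1. Then |x − 3| < 1 gives |x| < 4, so by the triangle inequality |x^2 + 3x + 9| ≤ 4^2 + 3·4 + 9 = 37.
Hence |x^3 − 27| ≤ 37|x − 3|, which is < eps once |x − 3| < eps/37.
Take delta = min(1, eps/37). If 0 < |x − 3| < delta then both bounds hold and |x^3 − 27| ≤ 37|x − 3| < 37·(eps/37) = eps.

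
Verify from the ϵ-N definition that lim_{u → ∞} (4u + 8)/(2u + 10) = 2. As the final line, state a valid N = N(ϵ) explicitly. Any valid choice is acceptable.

N = 6/ϵ

Let ϵ > 0. We seek N > 0 such that u > N implies |(4u + 8)/(2u + 10) − 2| < ϵ.
(4u + 8)/(2u + 10) − 2 = (2(4u + 8) − 4(2u + 10)) / (2(2u + 10)) = -24/(2(2u + 10)).
For u > 0 we have 2u + 10 > 2u, so |(4u + 8)/(2u + 10) − 2| = 24/(2(2u + 10)) < 24/(2·2u) = 6/u.
Thus |(4u + 8)/(2u + 10) − 2| < ϵ whenever u > 6/ϵ.
Take N = 6/ϵ. If u > N then |(4u + 8)/(2u + 10) − 2| < 6/u < ϵ.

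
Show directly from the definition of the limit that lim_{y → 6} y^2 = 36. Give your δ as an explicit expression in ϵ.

δ = min(2, ϵ/14)

Fix ϵ > 0. We seek δ > 0 with 0 < |y − 6| < δ ⇒ |y^2 − 36| < ϵ.
Factor: y^2 − 36 = (y − 6)(y + 6), so |y^2 − 36| = |y − 6|·|y + 6|.
Restrict δ ≤ 2. Then |y − 6| < 2 gives |y| < 8, so by the triangle inequality |y + 6| ≤ 8 + 6 = 14.
Hence |y^2 − 36| ≤ 14|y − 6|, which is < ϵ once |y − 6| < ϵ/14.
Take δ = min(2, ϵ/14). If 0 < |y − 6| < δ then both bounds hold and |y^2 − 36| ≤ 14|y − 6| < 14·(ϵ/14) = ϵ.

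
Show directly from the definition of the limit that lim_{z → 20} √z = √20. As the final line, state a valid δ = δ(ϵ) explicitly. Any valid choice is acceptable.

δ = min(20, √20·ϵ)

Let ϵ > 0. We want δ > 0 such that 0 < |z − 20| < δ implies |√z − √20| < ϵ.
Multiplying by the conjugate, |√z − √20| = |z − 20|/(√z + √20).
Restrict δ ≤ 20 so that |z − 20| < 20 forces z > 0, and then √z + √20 > √20.
Hence |√z − √20| < |z − 20|/√20, which is < ϵ once |z − 20| < √20·ϵ.
Take δ = min(20, √20·ϵ). If 0 < |z − 20| < δ then z > 0 and |√z − √20| < |z − 20|/√20 < ϵ.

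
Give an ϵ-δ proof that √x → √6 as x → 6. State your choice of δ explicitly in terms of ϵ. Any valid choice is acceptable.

δ = min(6, √6·ϵ)

Let ϵ > 0 be given. We want δ > 0 such that 0 < |x − 6| < δ implies |√x − √6| < ϵ.
Multiplying by the conjugate, |√x − √6| = |x − 6|/(√x + √6).
Restrict δ ≤ 6 so that |x − 6| < 6 forces x > 0, and then √x + √6 > √6.
Hence |√x − √6| < |x − 6|/√6, which is < ϵ once |x − 6| < √6·ϵ.
Take δ = min(6, √6·ϵ). If 0 < |x − 6| < δ then x > 0 and |√x − √6| < |x − 6|/√6 < ϵ.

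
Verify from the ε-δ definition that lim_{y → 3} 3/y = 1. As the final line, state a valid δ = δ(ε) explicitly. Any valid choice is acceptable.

δ = min(3/2, (3/2)ε)

Let ε > 0. We seek δ > 0 such that 0 < |y − 3| < δ implies |3/y − 1| < ε.
|3/y − 1| = 3·|3 − y|/(3·|y|) = 3|y − 3|/(3|y|).
Restrict δ ≤ 3/2. Then |y − 3| < 3/2 gives |y| > 3/2, so 3|y| > 9/2.
Then |3/y − 1| < 3|y − 3|/(9/2), which is < ε when |y − 3| < (3/2)ε.
Take δ = min(3/2, (3/2)ε). Then 0 < |y − 3| < δ gives both |y − 3| < 3/2 and |y − 3| < (3/2)ε, so |3/y − 1| < ε.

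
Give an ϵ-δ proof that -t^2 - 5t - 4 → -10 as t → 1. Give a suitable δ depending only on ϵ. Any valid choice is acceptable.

δ = min(1, ϵ/8)

Fix ϵ > 0. We want δ > 0 such that 0 < |t − 1| < δ implies |(-t^2 - 5t - 4) + 10| < ϵ.
(-t^2 - 5t - 4) + 10 = -t^2 - 5t + 6 = (t − 1)(-t - 6).
So |(-t^2 - 5t - 4) + 10| = |t − 1|·|-t - 6|.
Require δ ≤ 1. Then |t − 1| < 1 gives |t| < 2, and by the triangle inequality |-t - 6| ≤ 2 + 6 = 8.
Hence |(-t^2 - 5t - 4) + 10| ≤ 8|t − 1| < ϵ provided |t − 1| < ϵ/8.
Take δ = min(1, ϵ/8). Then 0 < |t − 1| < δ gives both |t − 1| < 1 and |t − 1| < ϵ/8, so |(-t^2 - 5t - 4) + 10| < ϵ.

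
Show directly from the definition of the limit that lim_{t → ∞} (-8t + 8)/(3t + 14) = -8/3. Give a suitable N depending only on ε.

N = (136/9)/ε

Suppose ε > 0. We seek N > 0 such that t > N implies |(-8t + 8)/(3t + 14) + 8/3| < ε.
(-8t + 8)/(3t + 14) + 8/3 = (3(-8t + 8) − (-8)(3t + 14)) / (3(3t + 14)) = 136/(3(3t + 14)).
For t > 0 we have 3t + 14 > 3t, so |(-8t + 8)/(3t + 14) + 8/3| = 136/(3(3t + 14)) < 136/(3·3t) = (136/9)/t.
Thus |(-8t + 8)/(3t + 14) + 8/3| < ε whenever t > (136/9)/ε.
Take N = (136/9)/ε. If t > N then |(-8t + 8)/(3t + 14) + 8/3| < (136/9)/t < ε.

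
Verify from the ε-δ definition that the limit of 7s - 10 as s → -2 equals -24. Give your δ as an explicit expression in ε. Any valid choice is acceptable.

Fix ε > 0. We need δ > 0 so that 0 < |s + 2| < δ implies |(7s - 10) + 24| < ε.
|(7s - 10) + 24| = |7s + 14| = 7|s + 2|.
Thus it suffices that |s + 2| < ε/7.
Choosing δ = ε/7 gives |(7s - 10) + 24| = 7|s + 2| < ε whenever |s + 2| < δ.

δ = ε/7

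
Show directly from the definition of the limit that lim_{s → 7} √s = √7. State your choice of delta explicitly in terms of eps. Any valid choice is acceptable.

delta = min(7, √7·eps)

Suppose eps > 0. We want delta > 0 such that 0 < |s − 7| < delta implies |√s − √7| < eps.
Rationalise: √s − √7 = (s − 7)/(√s + √7), so |√s − √7| = |s − 7|/(√s + √7).
Restrict delta ≤ 7 so that |s − 7| < 7 forces s > 0, and then √s + √7 > √7.
Hence |√s − √7| < |s − 7|/√7, which is < eps once |s − 7| < √7·eps.
Take delta = min(7, √7·eps). If 0 < |s − 7| < delta then s > 0 and |√s − √7| < |s − 7|/√7 < eps.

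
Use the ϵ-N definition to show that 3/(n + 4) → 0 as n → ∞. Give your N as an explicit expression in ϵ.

Let ϵ > 0 be given. For n ≥ 1, |3/(n + 4) − 0| = 3/(n + 4) ≤ 3/n.
We need 3/n < ϵ, i.e. n > 3/ϵ.
Take N = 3/ϵ. If n > N then |3/(n + 4)| ≤ 3/n < ϵ.

N = 3/ϵ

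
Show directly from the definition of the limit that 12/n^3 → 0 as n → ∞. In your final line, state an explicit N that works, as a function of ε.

N = (12/ε)^{1/3}

Suppose ε > 0. For n ≥ 1, |12/n^3 − 0| = 12/n^3.
12/n^3 < ε ⇔ n^3 > 12/ε ⇔ n > (12/ε)^{1/3}.
Take N = (12/ε)^{1/3}. Then n > N implies 12/n^3 < ε.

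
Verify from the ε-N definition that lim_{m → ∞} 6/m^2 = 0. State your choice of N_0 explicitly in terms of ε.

Let ε > 0 be given. For m ≥ 1, |6/m^2 − 0| = 6/m^2.
6/m^2 < ε ⇔ m^2 > 6/ε ⇔ m > (6/ε)^{1/2}.
Take N_0 = (6/ε)^{1/2}. Then m > N_0 implies 6/m^2 < ε.

N_0 = (6/ε)^{1/2}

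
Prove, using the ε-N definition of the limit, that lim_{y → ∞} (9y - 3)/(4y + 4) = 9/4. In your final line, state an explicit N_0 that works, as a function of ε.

Fix ε > 0. We seek N_0 > 0 such that y > N_0 implies |(9y - 3)/(4y + 4) − (9/4)| < ε.
(9y - 3)/(4y + 4) − (9/4) = (4(9y - 3) − 9(4y + 4)) / (4(4y + 4)) = -48/(4(4y + 4)).
For y > 0 we have 4y + 4 > 4y, so |(9y - 3)/(4y + 4) − (9/4)| = 48/(4(4y + 4)) < 48/(4·4y) = 3/y.
Thus |(9y - 3)/(4y + 4) − (9/4)| < ε whenever y > 3/ε.
Take N_0 = 3/ε. If y > N_0 then |(9y - 3)/(4y + 4) − (9/4)| < 3/y < ε.

N_0 = 3/ε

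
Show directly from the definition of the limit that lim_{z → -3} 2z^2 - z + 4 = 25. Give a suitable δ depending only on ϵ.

Suppose ϵ > 0. We want δ > 0 such that 0 < |z + 3| < δ implies |(2z^2 - z + 4) − 25| < ϵ.
(2z^2 - z + 4) − 25 = 2z^2 - z - 21 = (z + 3)(2z - 7).
So |(2z^2 - z + 4) − 25| = |z + 3|·|2z - 7|.
Assume first that |z + 3| < 1, so |z| < 4. Then |2z - 7| ≤ 2·4 + 7 = 15.
Hence |(2z^2 - z + 4) − 25| ≤ 15|z + 3| < ϵ provided |z + 3| < ϵ/15.
Take δ = min(1, ϵ/15). Then 0 < |z + 3| < δ gives both |z + 3| < 1 and |z + 3| < ϵ/15, so |(2z^2 - z + 4) − 25| < ϵ.

δ = min(1, ϵ/15)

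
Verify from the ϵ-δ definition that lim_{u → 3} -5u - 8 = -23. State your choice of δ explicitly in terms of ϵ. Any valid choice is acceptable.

δ = ϵ/5

Let ϵ > 0. We need δ > 0 so that 0 < |u − 3| < δ implies |(-5u - 8) + 23| < ϵ.
|(-5u - 8) + 23| = |-5u + 15| = 5|u − 3|.
So 5|u − 3| < ϵ exactly when |u − 3| < ϵ/5.
Take δ = ϵ/5. If 0 < |u − 3| < δ then |(-5u - 8) + 23| = 5|u − 3| < 5·(ϵ/5) = ϵ.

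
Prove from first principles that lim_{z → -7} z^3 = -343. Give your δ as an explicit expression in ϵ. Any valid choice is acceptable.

δ = min(1, ϵ/169)

Let ϵ > 0 be given. We seek δ > 0 with 0 < |z + 7| < δ ⇒ |z^3 + 343| < ϵ.
Factor: z^3 + 343 = (z + 7)(z^2 - 7z + 49), so |z^3 + 343| = |z + 7|·|z^2 - 7z + 49|.
Restrict δ ≤ 1. Then |z + 7| < 1 gives |z| < 8, so by the triangle inequality |z^2 - 7z + 49| ≤ 8^2 + 7·8 + 49 = 169.
Hence |z^3 + 343| ≤ 169|z + 7|, which is < ϵ once |z + 7| < ϵ/169.
Take δ = min(1, ϵ/169). If 0 < |z + 7| < δ then both bounds hold and |z^3 + 343| ≤ 169|z + 7| < 169·(ϵ/169) = ϵ.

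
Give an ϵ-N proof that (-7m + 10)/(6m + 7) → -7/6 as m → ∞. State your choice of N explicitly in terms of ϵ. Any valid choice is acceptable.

N = (109/36)/ϵ

Suppose ϵ > 0. For m ≥ 1, |(-7m + 10)/(6m + 7) + 7/6| = |109|/(6(6m + 7)) = 109/(6(6m + 7)).
Since 6m + 7 ≥ 6m for m ≥ 1, this is ≤ 109/(6·6m) = (109/36)/m.
So |(-7m + 10)/(6m + 7) + 7/6| < ϵ whenever m > (109/36)/ϵ.
Take N = (109/36)/ϵ. If m > N then |(-7m + 10)/(6m + 7) + 7/6| ≤ (109/36)/m < ϵ.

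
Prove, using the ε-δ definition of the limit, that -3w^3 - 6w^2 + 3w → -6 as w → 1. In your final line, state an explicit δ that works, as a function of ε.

δ = min(2, ε/60)

Let ε > 0. We want δ > 0 such that 0 < |w − 1| < δ implies |(-3w^3 - 6w^2 + 3w) + 6| < ε.
(-3w^3 - 6w^2 + 3w) + 6 = -3w^3 - 6w^2 + 3w + 6 = (w − 1)(-3w^2 - 9w - 6).
So |(-3w^3 - 6w^2 + 3w) + 6| = |w − 1|·|-3w^2 - 9w - 6|.
Require δ ≤ 2. Then |w − 1| < 2 gives |w| < 3, and by the triangle inequality |-3w^2 - 9w - 6| ≤ 3·3^2 + 9·3 + 6 = 60.
Hence |(-3w^3 - 6w^2 + 3w) + 6| ≤ 60|w − 1| < ε provided |w − 1| < ε/60.
Take δ = min(2, ε/60). Then 0 < |w − 1| < δ gives both |w − 1| < 2 and |w − 1| < ε/60, so |(-3w^3 - 6w^2 + 3w) + 6| < ε.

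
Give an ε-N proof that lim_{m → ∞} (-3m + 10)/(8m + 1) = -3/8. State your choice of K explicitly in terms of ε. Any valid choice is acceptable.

K = (83/64)/ε

Suppose ε > 0. For m ≥ 1, |(-3m + 10)/(8m + 1) + 3/8| = |83|/(8(8m + 1)) = 83/(8(8m + 1)).
Since 8m + 1 ≥ 8m for m ≥ 1, this is ≤ 83/(8·8m) = (83/64)/m.
So |(-3m + 10)/(8m + 1) + 3/8| < ε whenever m > (83/64)/ε.
Take K = (83/64)/ε. If m > K then |(-3m + 10)/(8m + 1) + 3/8| ≤ (83/64)/m < ε.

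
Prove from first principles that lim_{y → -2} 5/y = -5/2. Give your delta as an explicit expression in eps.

delta = min(1, (2/5)eps)

Let eps > 0. We seek delta > 0 such that 0 < |y + 2| < delta implies |5/y + 5/2| < eps.
|5/y + 5/2| = 5·|-2 − y|/(2·|y|) = 5|y + 2|/(2|y|).
Require delta ≤ 1 so that |y| > 2 − 1 = 1, hence 2|y| > 2.
Then |5/y + 5/2| < 5|y + 2|/2, which is < eps when |y + 2| < (2/5)eps.
Take delta = min(1, (2/5)eps). Then 0 < |y + 2| < delta gives both |y + 2| < 1 and |y + 2| < (2/5)eps, so |5/y + 5/2| < eps.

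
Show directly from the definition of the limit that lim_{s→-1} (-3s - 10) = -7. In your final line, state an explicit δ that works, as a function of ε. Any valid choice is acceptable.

Fix ε > 0. We need δ > 0 so that 0 < |s + 1| < δ implies |(-3s - 10) + 7| < ε.
Since (-3s - 10) + 7 = -3(s + 1), we have |(-3s - 10) + 7| = 3|s + 1|.
Thus it suffices that |s + 1| < ε/3.
Choosing δ = ε/3 gives |(-3s - 10) + 7| = 3|s + 1| < ε whenever |s + 1| < δ.

δ = ε/3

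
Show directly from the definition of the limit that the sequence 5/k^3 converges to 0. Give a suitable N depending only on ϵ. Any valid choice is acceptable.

N = (5/ϵ)^{1/3}

Let ϵ > 0 be given. For k ≥ 1, |5/k^3 − 0| = 5/k^3.
5/k^3 < ϵ ⇔ k^3 > 5/ϵ ⇔ k > (5/ϵ)^{1/3}.
Take N = (5/ϵ)^{1/3}. Then k > N implies 5/k^3 < ϵ.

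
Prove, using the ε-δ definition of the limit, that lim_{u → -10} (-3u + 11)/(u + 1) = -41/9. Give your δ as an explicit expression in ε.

δ = min(9/2, (81/28)ε)

Let ε > 0. We want δ > 0 with 0 < |u + 10| < δ ⇒ |(-3u + 11)/(u + 1) + 41/9| < ε.
Combining over a common denominator, (-3u + 11)/(u + 1) + 41/9 = [(-3u + 11)·(-9) − 41·(u + 1)] / [(-9)·(u + 1)] = -14(u + 10) / ((-9)(u + 1)).
So |(-3u + 11)/(u + 1) + 41/9| = 14|u + 10| / (9·|u + 1|).
Restrict δ ≤ 9/2. Then |u + 10| < 9/2 gives |u + 1| = |(u + 10) + (-9)| ≥ 9 − 9/2 = 9/2.
Hence |(-3u + 11)/(u + 1) + 41/9| < 14|u + 10|/(9·(9/2)) = (28/81)|u + 10|, which is < ε once |u + 10| < (81/28)ε.
Take δ = min(9/2, (81/28)ε). Then 0 < |u + 10| < δ forces both bounds, so |(-3u + 11)/(u + 1) + 41/9| < ε.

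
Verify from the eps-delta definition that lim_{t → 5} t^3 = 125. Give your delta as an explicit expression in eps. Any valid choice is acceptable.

Suppose eps > 0. We seek delta > 0 with 0 < |t − 5| < delta ⇒ |t^3 − 125| < eps.
Factor: t^3 − 125 = (t − 5)(t^2 + 5t + 25), so |t^3 − 125| = |t − 5|·|t^2 + 5t + 25|.
Restrict delta ≤ 2. Then |t − 5| < 2 gives |t| < 7, so by the triangle inequality |t^2 + 5t + 25| ≤ 7^2 + 5·7 + 25 = 109.
Hence |t^3 − 125| ≤ 109|t − 5|, which is < eps once |t − 5| < eps/109.
Take delta = min(2, eps/109). If 0 < |t − 5| < delta then both bounds hold and |t^3 − 125| ≤ 109|t − 5| < 109·(eps/109) = eps.

delta = min(2, eps/109)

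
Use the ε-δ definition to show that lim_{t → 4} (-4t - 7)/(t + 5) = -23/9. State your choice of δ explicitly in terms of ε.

Suppose ε > 0. We want δ > 0 with 0 < |t − 4| < δ ⇒ |(-4t - 7)/(t + 5) + 23/9| < ε.
Combining over a common denominator, (-4t - 7)/(t + 5) + 23/9 = [(-4t - 7)·9 − (-23)·(t + 5)] / [9·(t + 5)] = -13(t − 4) / (9(t + 5)).
So |(-4t - 7)/(t + 5) + 23/9| = 13|t − 4| / (9·|t + 5|).
Require δ ≤ 9/2, so |t + 5| ≥ |9| − |t − 4| > 9 − 9/2 = 9/2.
Hence |(-4t - 7)/(t + 5) + 23/9| < 13|t − 4|/(9·(9/2)) = (26/81)|t − 4|, which is < ε once |t − 4| < (81/26)ε.
Take δ = min(9/2, (81/26)ε). Then 0 < |t − 4| < δ forces both bounds, so |(-4t - 7)/(t + 5) + 23/9| < ε.

δ = min(9/2, (81/26)ε)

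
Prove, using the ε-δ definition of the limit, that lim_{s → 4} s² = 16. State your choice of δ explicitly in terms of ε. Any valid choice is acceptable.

Let ε > 0. We seek δ > 0 with 0 < |s − 4| < δ ⇒ |s² − 16| < ε.
Factor: s² − 16 = (s − 4)(s + 4), so |s² − 16| = |s − 4|·|s + 4|.
Restrict δ ≤ 1. Then |s − 4| < 1 gives |s| < 5, so by the triangle inequality |s + 4| ≤ 5 + 4 = 9.
Hence |s² − 16| ≤ 9|s − 4|, which is < ε once |s − 4| < ε/9.
Take δ = min(1, ε/9). If 0 < |s − 4| < δ then both bounds hold and |s² − 16| ≤ 9|s − 4| < 9·(ε/9) = ε.

δ = min(1, ε/9)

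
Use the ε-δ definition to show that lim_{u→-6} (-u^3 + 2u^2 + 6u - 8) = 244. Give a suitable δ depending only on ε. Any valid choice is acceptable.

Suppose ε > 0. We want δ > 0 such that 0 < |u + 6| < δ implies |(-u^3 + 2u^2 + 6u - 8) − 244| < ε.
(-u^3 + 2u^2 + 6u - 8) − 244 = -u^3 + 2u^2 + 6u - 252 = (u + 6)(-u^2 + 8u - 42).
So |(-u^3 + 2u^2 + 6u - 8) − 244| = |u + 6|·|-u^2 + 8u - 42|.
Assume first that |u + 6| < 1, so |u| < 7. Then |-u^2 + 8u - 42| ≤ 7^2 + 8·7 + 42 = 147.
Hence |(-u^3 + 2u^2 + 6u - 8) − 244| ≤ 147|u + 6| < ε provided |u + 6| < ε/147.
Take δ = min(1, ε/147). Then 0 < |u + 6| < δ gives both |u + 6| < 1 and |u + 6| < ε/147, so |(-u^3 + 2u^2 + 6u - 8) − 244| < ε.

δ = min(1, ε/147)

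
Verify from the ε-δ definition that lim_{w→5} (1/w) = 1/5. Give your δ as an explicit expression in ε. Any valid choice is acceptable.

Fix ε > 0. We seek δ > 0 such that 0 < |w − 5| < δ implies |1/w − (1/5)| < ε.
|1/w − (1/5)| = |5 − w|/(5·|w|) = |w − 5|/(5|w|).
Require δ ≤ 5/2 so that |w| > 5 − 5/2 = 5/2, hence 5|w| > 25/2.
Then |1/w − (1/5)| < |w − 5|/(25/2), which is < ε when |w − 5| < (25/2)ε.
Take δ = min(5/2, (25/2)ε). Then 0 < |w − 5| < δ gives both |w − 5| < 5/2 and |w − 5| < (25/2)ε, so |1/w − (1/5)| < ε.

δ = min(5/2, (25/2)ε)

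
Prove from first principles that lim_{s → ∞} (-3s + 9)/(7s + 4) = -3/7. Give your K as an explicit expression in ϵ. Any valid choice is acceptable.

Let ϵ > 0 be given. We seek K > 0 such that s > K implies |(-3s + 9)/(7s + 4) + 3/7| < ϵ.
(-3s + 9)/(7s + 4) + 3/7 = (7(-3s + 9) − (-3)(7s + 4)) / (7(7s + 4)) = 75/(7(7s + 4)).
For s > 0 we have 7s + 4 > 7s, so |(-3s + 9)/(7s + 4) + 3/7| = 75/(7(7s + 4)) < 75/(7·7s) = (75/49)/s.
Thus |(-3s + 9)/(7s + 4) + 3/7| < ϵ whenever s > (75/49)/ϵ.
Take K = (75/49)/ϵ. If s > K then |(-3s + 9)/(7s + 4) + 3/7| < (75/49)/s < ϵ.

K = (75/49)/ϵ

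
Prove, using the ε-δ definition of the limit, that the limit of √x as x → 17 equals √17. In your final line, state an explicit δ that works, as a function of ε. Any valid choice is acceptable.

δ = min(17, √17·ε)

Suppose ε > 0. We want δ > 0 such that 0 < |x − 17| < δ implies |√x − √17| < ε.
Rationalise: √x − √17 = (x − 17)/(√x + √17), so |√x − √17| = |x − 17|/(√x + √17).
Restrict δ ≤ 17 so that |x − 17| < 17 forces x > 0, and then √x + √17 > √17.
Hence |√x − √17| < |x − 17|/√17, which is < ε once |x − 17| < √17·ε.
Take δ = min(17, √17·ε). If 0 < |x − 17| < δ then x > 0 and |√x − √17| < |x − 17|/√17 < ε.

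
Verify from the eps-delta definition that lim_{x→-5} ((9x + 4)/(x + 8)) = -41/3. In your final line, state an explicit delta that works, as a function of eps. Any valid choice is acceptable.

delta = min(3/2, (9/136)eps)

Suppose eps > 0. We want delta > 0 with 0 < |x + 5| < delta ⇒ |(9x + 4)/(x + 8) + 41/3| < eps.
Combining over a common denominator, (9x + 4)/(x + 8) + 41/3 = [(9x + 4)·3 − (-41)·(x + 8)] / [3·(x + 8)] = 68(x + 5) / (3(x + 8)).
So |(9x + 4)/(x + 8) + 41/3| = 68|x + 5| / (3·|x + 8|).
Restrict delta ≤ 3/2. Then |x + 5| < 3/2 gives |x + 8| = |(x + 5) + 3| ≥ 3 − 3/2 = 3/2.
Hence |(9x + 4)/(x + 8) + 41/3| < 68|x + 5|/(3·(3/2)) = (136/9)|x + 5|, which is < eps once |x + 5| < (9/136)eps.
Take delta = min(3/2, (9/136)eps). Then 0 < |x + 5| < delta forces both bounds, so |(9x + 4)/(x + 8) + 41/3| < eps.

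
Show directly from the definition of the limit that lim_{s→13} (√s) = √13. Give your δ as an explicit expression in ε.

δ = min(13, √13·ε)

Suppose ε > 0. We want δ > 0 such that 0 < |s − 13| < δ implies |√s − √13| < ε.
Multiplying by the conjugate, |√s − √13| = |s − 13|/(√s + √13).
Restrict δ ≤ 13 so that |s − 13| < 13 forces s > 0, and then √s + √13 > √13.
Hence |√s − √13| < |s − 13|/√13, which is < ε once |s − 13| < √13·ε.
Take δ = min(13, √13·ε). If 0 < |s − 13| < δ then s > 0 and |√s − √13| < |s − 13|/√13 < ε.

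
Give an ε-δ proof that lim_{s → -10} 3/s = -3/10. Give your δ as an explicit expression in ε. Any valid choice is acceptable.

Let ε > 0 be given. We seek δ > 0 such that 0 < |s + 10| < δ implies |3/s + 3/10| < ε.
|3/s + 3/10| = 3·|-10 − s|/(10·|s|) = 3|s + 10|/(10|s|).
Require δ ≤ 5 so that |s| > 10 − 5 = 5, hence 10|s| > 50.
Then |3/s + 3/10| < 3|s + 10|/50, which is < ε when |s + 10| < (50/3)ε.
Take δ = min(5, (50/3)ε). Then 0 < |s + 10| < δ gives both |s + 10| < 5 and |s + 10| < (50/3)ε, so |3/s + 3/10| < ε.

δ = min(5, (50/3)ε)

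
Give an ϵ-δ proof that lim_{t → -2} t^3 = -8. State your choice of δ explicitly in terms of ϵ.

δ = min(1, ϵ/19)

Let ϵ > 0. We seek δ > 0 with 0 < |t + 2| < δ ⇒ |t^3 + 8| < ϵ.
Factor: t^3 + 8 = (t + 2)(t^2 - 2t + 4), so |t^3 + 8| = |t + 2|·|t^2 - 2t + 4|.
Impose δ ≤ 1 so that |t| < 3; then |t^2 - 2t + 4| ≤ 19.
Hence |t^3 + 8| ≤ 19|t + 2|, which is < ϵ once |t + 2| < ϵ/19.
Take δ = min(1, ϵ/19). If 0 < |t + 2| < δ then both bounds hold and |t^3 + 8| ≤ 19|t + 2| < 19·(ϵ/19) = ϵ.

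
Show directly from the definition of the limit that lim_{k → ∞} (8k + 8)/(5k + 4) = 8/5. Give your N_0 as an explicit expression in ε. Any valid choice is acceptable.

Fix ε > 0. For k ≥ 1, |(8k + 8)/(5k + 4) − (8/5)| = |8|/(5(5k + 4)) = 8/(5(5k + 4)).
Since 5k + 4 ≥ 5k for k ≥ 1, this is ≤ 8/(5·5k) = (8/25)/k.
So |(8k + 8)/(5k + 4) − (8/5)| < ε whenever k > (8/25)/ε.
Take N_0 = (8/25)/ε. If k > N_0 then |(8k + 8)/(5k + 4) − (8/5)| ≤ (8/25)/k < ε.

N_0 = (8/25)/ε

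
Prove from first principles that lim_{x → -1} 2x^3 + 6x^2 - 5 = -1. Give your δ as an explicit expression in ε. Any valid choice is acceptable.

Fix ε > 0. We want δ > 0 such that 0 < |x + 1| < δ implies |(2x^3 + 6x^2 - 5) + 1| < ε.
(2x^3 + 6x^2 - 5) + 1 = 2x^3 + 6x^2 - 4 = (x + 1)(2x^2 + 4x - 4).
So |(2x^3 + 6x^2 - 5) + 1| = |x + 1|·|2x^2 + 4x - 4|.
Require δ ≤ 1. Then |x + 1| < 1 gives |x| < 2, and by the triangle inequality |2x^2 + 4x - 4| ≤ 2·2^2 + 4·2 + 4 = 20.
Hence |(2x^3 + 6x^2 - 5) + 1| ≤ 20|x + 1| < ε provided |x + 1| < ε/20.
Choosing δ = min(1, ε/20) ensures both conditions, hence |(2x^3 + 6x^2 - 5) + 1| < ε.

δ = min(1, ε/20)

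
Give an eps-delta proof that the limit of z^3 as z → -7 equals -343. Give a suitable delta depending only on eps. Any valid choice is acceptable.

delta = min(2, eps/193)

Let eps > 0 be given. We seek delta > 0 with 0 < |z + 7| < delta ⇒ |z^3 + 343| < eps.
Factor: z^3 + 343 = (z + 7)(z^2 - 7z + 49), so |z^3 + 343| = |z + 7|·|z^2 - 7z + 49|.
Impose delta ≤ 2 so that |z| < 9; then |z^2 - 7z + 49| ≤ 193.
Hence |z^3 + 343| ≤ 193|z + 7|, which is < eps once |z + 7| < eps/193.
Take delta = min(2, eps/193). If 0 < |z + 7| < delta then both bounds hold and |z^3 + 343| ≤ 193|z + 7| < 193·(eps/193) = eps.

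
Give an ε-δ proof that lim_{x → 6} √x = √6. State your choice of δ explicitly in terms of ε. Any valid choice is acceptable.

δ = min(6, √6·ε)

Let ε > 0 be given. We want δ > 0 such that 0 < |x − 6| < δ implies |√x − √6| < ε.
Rationalise: √x − √6 = (x − 6)/(√x + √6), so |√x − √6| = |x − 6|/(√x + √6).
Restrict δ ≤ 6 so that |x − 6| < 6 forces x > 0, and then √x + √6 > √6.
Hence |√x − √6| < |x − 6|/√6, which is < ε once |x − 6| < √6·ε.
Take δ = min(6, √6·ε). If 0 < |x − 6| < δ then x > 0 and |√x − √6| < |x − 6|/√6 < ε.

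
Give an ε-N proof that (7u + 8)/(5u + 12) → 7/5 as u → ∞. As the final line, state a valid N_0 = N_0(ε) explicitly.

Fix ε > 0. We seek N_0 > 0 such that u > N_0 implies |(7u + 8)/(5u + 12) − (7/5)| < ε.
(7u + 8)/(5u + 12) − (7/5) = (5(7u + 8) − 7(5u + 12)) / (5(5u + 12)) = -44/(5(5u + 12)).
For u > 0 we have 5u + 12 > 5u, so |(7u + 8)/(5u + 12) − (7/5)| = 44/(5(5u + 12)) < 44/(5·5u) = (44/25)/u.
Thus |(7u + 8)/(5u + 12) − (7/5)| < ε whenever u > (44/25)/ε.
Take N_0 = (44/25)/ε. If u > N_0 then |(7u + 8)/(5u + 12) − (7/5)| < (44/25)/u < ε.

N_0 = (44/25)/ε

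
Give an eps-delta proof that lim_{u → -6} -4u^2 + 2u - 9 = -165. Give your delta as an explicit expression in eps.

delta = min(1, eps/54)

Let eps > 0. We want delta > 0 such that 0 < |u + 6| < delta implies |(-4u^2 + 2u - 9) + 165| < eps.
(-4u^2 + 2u - 9) + 165 = -4u^2 + 2u + 156 = (u + 6)(-4u + 26).
So |(-4u^2 + 2u - 9) + 165| = |u + 6|·|-4u + 26|.
Require delta ≤ 1. Then |u + 6| < 1 gives |u| < 7, and by the triangle inequality |-4u + 26| ≤ 4·7 + 26 = 54.
Hence |(-4u^2 + 2u - 9) + 165| ≤ 54|u + 6| < eps provided |u + 6| < eps/54.
Take delta = min(1, eps/54). Then 0 < |u + 6| < delta gives both |u + 6| < 1 and |u + 6| < eps/54, so |(-4u^2 + 2u - 9) + 165| < eps.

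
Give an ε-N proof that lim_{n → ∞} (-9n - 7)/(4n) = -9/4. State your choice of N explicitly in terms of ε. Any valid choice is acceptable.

Let ε > 0. For n ≥ 1, |(-9n - 7)/(4n) + 9/4| = |-28|/(4(4n)) = 28/(4(4n)).
Since 4n ≥ 4n for n ≥ 1, this is ≤ 28/(4·4n) = (7/4)/n.
So |(-9n - 7)/(4n) + 9/4| < ε whenever n > (7/4)/ε.
Take N = (7/4)/ε. If n > N then |(-9n - 7)/(4n) + 9/4| ≤ (7/4)/n < ε.

N = (7/4)/ε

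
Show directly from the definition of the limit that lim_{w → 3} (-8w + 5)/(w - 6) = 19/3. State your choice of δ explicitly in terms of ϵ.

δ = min(3/2, (9/86)ϵ)

Suppose ϵ > 0. We want δ > 0 with 0 < |w − 3| < δ ⇒ |(-8w + 5)/(w - 6) − (19/3)| < ϵ.
Combining over a common denominator, (-8w + 5)/(w - 6) − (19/3) = [(-8w + 5)·(-3) − (-19)·(w - 6)] / [(-3)·(w - 6)] = 43(w − 3) / ((-3)(w - 6)).
So |(-8w + 5)/(w - 6) − (19/3)| = 43|w − 3| / (3·|w − 6|).
Require δ ≤ 3/2, so |w − 6| ≥ |-3| − |w − 3| > 3 − 3/2 = 3/2.
Hence |(-8w + 5)/(w - 6) − (19/3)| < 43|w − 3|/(3·(3/2)) = (86/9)|w − 3|, which is < ϵ once |w − 3| < (9/86)ϵ.
Take δ = min(3/2, (9/86)ϵ). Then 0 < |w − 3| < δ forces both bounds, so |(-8w + 5)/(w - 6) − (19/3)| < ϵ.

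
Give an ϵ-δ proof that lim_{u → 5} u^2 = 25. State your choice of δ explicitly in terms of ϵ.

Suppose ϵ > 0. We seek δ > 0 with 0 < |u − 5| < δ ⇒ |u^2 − 25| < ϵ.
Factor: u^2 − 25 = (u − 5)(u + 5), so |u^2 − 25| = |u − 5|·|u + 5|.
Restrict δ ≤ 1. Then |u − 5| < 1 gives |u| < 6, so by the triangle inequality |u + 5| ≤ 6 + 5 = 11.
Hence |u^2 − 25| ≤ 11|u − 5|, which is < ϵ once |u − 5| < ϵ/11.
Take δ = min(1, ϵ/11). If 0 < |u − 5| < δ then both bounds hold and |u^2 − 25| ≤ 11|u − 5| < 11·(ϵ/11) = ϵ.

δ = min(1, ϵ/11)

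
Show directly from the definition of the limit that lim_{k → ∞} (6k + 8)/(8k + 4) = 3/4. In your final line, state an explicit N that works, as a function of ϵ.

Suppose ϵ > 0. For k ≥ 1, |(6k + 8)/(8k + 4) − (3/4)| = |40|/(8(8k + 4)) = 40/(8(8k + 4)).
Since 8k + 4 ≥ 8k for k ≥ 1, this is ≤ 40/(8·8k) = (5/8)/k.
So |(6k + 8)/(8k + 4) − (3/4)| < ϵ whenever k > (5/8)/ϵ.
Take N = (5/8)/ϵ. If k > N then |(6k + 8)/(8k + 4) − (3/4)| ≤ (5/8)/k < ϵ.

N = (5/8)/ϵ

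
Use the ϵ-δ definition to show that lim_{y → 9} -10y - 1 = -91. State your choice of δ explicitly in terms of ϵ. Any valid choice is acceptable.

δ = ϵ/10

Let ϵ > 0 be given. We need δ > 0 so that 0 < |y − 9| < δ implies |(-10y - 1) + 91| < ϵ.
Since (-10y - 1) + 91 = -10(y − 9), we have |(-10y - 1) + 91| = 10|y − 9|.
Thus it suffices that |y − 9| < ϵ/10.
Take δ = ϵ/10. If 0 < |y − 9| < δ then |(-10y - 1) + 91| = 10|y − 9| < 10·(ϵ/10) = ϵ.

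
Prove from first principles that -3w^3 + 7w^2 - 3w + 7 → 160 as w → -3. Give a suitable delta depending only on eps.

Fix eps > 0. We want delta > 0 such that 0 < |w + 3| < delta implies |(-3w^3 + 7w^2 - 3w + 7) − 160| < eps.
(-3w^3 + 7w^2 - 3w + 7) − 160 = -3w^3 + 7w^2 - 3w - 153 = (w + 3)(-3w^2 + 16w - 51).
So |(-3w^3 + 7w^2 - 3w + 7) − 160| = |w + 3|·|-3w^2 + 16w - 51|.
Require delta ≤ 1. Then |w + 3| < 1 gives |w| < 4, and by the triangle inequality |-3w^2 + 16w - 51| ≤ 3·4^2 + 16·4 + 51 = 163.
Hence |(-3w^3 + 7w^2 - 3w + 7) − 160| ≤ 163|w + 3| < eps provided |w + 3| < eps/163.
Choosing delta = min(1, eps/163) ensures both conditions, hence |(-3w^3 + 7w^2 - 3w + 7) − 160| < eps.

delta = min(1, eps/163)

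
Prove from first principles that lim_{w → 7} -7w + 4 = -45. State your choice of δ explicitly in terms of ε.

Let ε > 0. We need δ > 0 so that 0 < |w − 7| < δ implies |(-7w + 4) + 45| < ε.
|(-7w + 4) + 45| = |-7w + 49| = 7|w − 7|.
Thus it suffices that |w − 7| < ε/7.
Choosing δ = ε/7 gives |(-7w + 4) + 45| = 7|w − 7| < ε whenever |w − 7| < δ.

δ = ε/7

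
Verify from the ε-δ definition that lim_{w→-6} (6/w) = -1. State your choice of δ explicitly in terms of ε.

Fix ε > 0. We seek δ > 0 such that 0 < |w + 6| < δ implies |6/w + 1| < ε.
|6/w + 1| = 6·|-6 − w|/(6·|w|) = 6|w + 6|/(6|w|).
Require δ ≤ 3 so that |w| > 6 − 3 = 3, hence 6|w| > 18.
Then |6/w + 1| < 6|w + 6|/18, which is < ε when |w + 6| < 3ε.
Take δ = min(3, 3ε). Then 0 < |w + 6| < δ gives both |w + 6| < 3 and |w + 6| < 3ε, so |6/w + 1| < ε.

δ = min(3, 3ε)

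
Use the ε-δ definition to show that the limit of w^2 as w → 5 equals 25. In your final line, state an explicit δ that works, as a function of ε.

δ = min(1, ε/11)

Suppose ε > 0. We seek δ > 0 with 0 < |w − 5| < δ ⇒ |w^2 − 25| < ε.
Factor: w^2 − 25 = (w − 5)(w + 5), so |w^2 − 25| = |w − 5|·|w + 5|.
Impose δ ≤ 1 so that |w| < 6; then |w + 5| ≤ 11.
Hence |w^2 − 25| ≤ 11|w − 5|, which is < ε once |w − 5| < ε/11.
Take δ = min(1, ε/11). If 0 < |w − 5| < δ then both bounds hold and |w^2 − 25| ≤ 11|w − 5| < 11·(ε/11) = ε.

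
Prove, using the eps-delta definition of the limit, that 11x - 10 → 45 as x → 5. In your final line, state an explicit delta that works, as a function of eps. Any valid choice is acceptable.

delta = eps/11

Let eps > 0. We need delta > 0 so that 0 < |x − 5| < delta implies |(11x - 10) − 45| < eps.
|(11x - 10) − 45| = |11x - 55| = 11|x − 5|.
So 11|x − 5| < eps exactly when |x − 5| < eps/11.
Take delta = eps/11. If 0 < |x − 5| < delta then |(11x - 10) − 45| = 11|x − 5| < 11·(eps/11) = eps.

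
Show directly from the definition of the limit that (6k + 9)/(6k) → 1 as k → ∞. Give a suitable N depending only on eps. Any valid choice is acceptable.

Let eps > 0 be given. For k ≥ 1, |(6k + 9)/(6k) − 1| = |54|/(6(6k)) = 54/(6(6k)).
Since 6k ≥ 6k for k ≥ 1, this is ≤ 54/(6·6k) = (3/2)/k.
So |(6k + 9)/(6k) − 1| < eps whenever k > (3/2)/eps.
Take N = (3/2)/eps. If k > N then |(6k + 9)/(6k) − 1| ≤ (3/2)/k < eps.

N = (3/2)/eps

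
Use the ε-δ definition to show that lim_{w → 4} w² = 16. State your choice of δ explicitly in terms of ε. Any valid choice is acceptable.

Let ε > 0 be given. We seek δ > 0 with 0 < |w − 4| < δ ⇒ |w² − 16| < ε.
Factor: w² − 16 = (w − 4)(w + 4), so |w² − 16| = |w − 4|·|w + 4|.
Impose δ ≤ 2 so that |w| < 6; then |w + 4| ≤ 10.
Hence |w² − 16| ≤ 10|w − 4|, which is < ε once |w − 4| < ε/10.
Take δ = min(2, ε/10). If 0 < |w − 4| < δ then both bounds hold and |w² − 16| ≤ 10|w − 4| < 10·(ε/10) = ε.

δ = min(2, ε/10)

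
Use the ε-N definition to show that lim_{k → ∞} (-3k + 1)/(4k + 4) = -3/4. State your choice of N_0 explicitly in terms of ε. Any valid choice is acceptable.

N_0 = 1/ε

Let ε > 0 be given. For k ≥ 1, |(-3k + 1)/(4k + 4) + 3/4| = |16|/(4(4k + 4)) = 16/(4(4k + 4)).
Since 4k + 4 ≥ 4k for k ≥ 1, this is ≤ 16/(4·4k) = 1/k.
So |(-3k + 1)/(4k + 4) + 3/4| < ε whenever k > 1/ε.
Take N_0 = 1/ε. If k > N_0 then |(-3k + 1)/(4k + 4) + 3/4| ≤ 1/k < ε.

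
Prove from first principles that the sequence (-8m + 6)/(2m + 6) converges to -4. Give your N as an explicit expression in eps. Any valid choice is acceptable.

Let eps > 0. For m ≥ 1, |(-8m + 6)/(2m + 6) + 4| = |60|/(2(2m + 6)) = 60/(2(2m + 6)).
Since 2m + 6 ≥ 2m for m ≥ 1, this is ≤ 60/(2·2m) = 15/m.
So |(-8m + 6)/(2m + 6) + 4| < eps whenever m > 15/eps.
Take N = 15/eps. If m > N then |(-8m + 6)/(2m + 6) + 4| ≤ 15/m < eps.

N = 15/eps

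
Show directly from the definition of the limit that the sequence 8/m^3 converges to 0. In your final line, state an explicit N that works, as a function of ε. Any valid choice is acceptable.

N = (8/ε)^{1/3}

Fix ε > 0. For m ≥ 1, |8/m^3 − 0| = 8/m^3.
8/m^3 < ε ⇔ m^3 > 8/ε ⇔ m > (8/ε)^{1/3}.
Take N = (8/ε)^{1/3}. Then m > N implies 8/m^3 < ε.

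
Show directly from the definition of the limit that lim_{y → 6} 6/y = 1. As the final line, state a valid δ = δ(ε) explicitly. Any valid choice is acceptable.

δ = min(3, 3ε)

Let ε > 0. We seek δ > 0 such that 0 < |y − 6| < δ implies |6/y − 1| < ε.
|6/y − 1| = 6·|6 − y|/(6·|y|) = 6|y − 6|/(6|y|).
Require δ ≤ 3 so that |y| > 6 − 3 = 3, hence 6|y| > 18.
Then |6/y − 1| < 6|y − 6|/18, which is < ε when |y − 6| < 3ε.
Take δ = min(3, 3ε). Then 0 < |y − 6| < δ gives both |y − 6| < 3 and |y − 6| < 3ε, so |6/y − 1| < ε.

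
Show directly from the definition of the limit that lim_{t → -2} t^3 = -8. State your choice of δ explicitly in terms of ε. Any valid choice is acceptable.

Fix ε > 0. We seek δ > 0 with 0 < |t + 2| < δ ⇒ |t^3 + 8| < ε.
Factor: t^3 + 8 = (t + 2)(t^2 - 2t + 4), so |t^3 + 8| = |t + 2|·|t^2 - 2t + 4|.
Restrict δ ≤ 1. Then |t + 2| < 1 gives |t| < 3, so by the triangle inequality |t^2 - 2t + 4| ≤ 3^2 + 2·3 + 4 = 19.
Hence |t^3 + 8| ≤ 19|t + 2|, which is < ε once |t + 2| < ε/19.
Take δ = min(1, ε/19). If 0 < |t + 2| < δ then both bounds hold and |t^3 + 8| ≤ 19|t + 2| < 19·(ε/19) = ε.

δ = min(1, ε/19)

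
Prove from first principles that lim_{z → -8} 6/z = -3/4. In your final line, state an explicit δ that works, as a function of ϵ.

δ = min(4, (16/3)ϵ)

Let ϵ > 0. We seek δ > 0 such that 0 < |z + 8| < δ implies |6/z + 3/4| < ϵ.
|6/z + 3/4| = 6·|-8 − z|/(8·|z|) = 6|z + 8|/(8|z|).
Restrict δ ≤ 4. Then |z + 8| < 4 gives |z| > 4, so 8|z| > 32.
Then |6/z + 3/4| < 6|z + 8|/32, which is < ϵ when |z + 8| < (16/3)ϵ.
Take δ = min(4, (16/3)ϵ). Then 0 < |z + 8| < δ gives both |z + 8| < 4 and |z + 8| < (16/3)ϵ, so |6/z + 3/4| < ϵ.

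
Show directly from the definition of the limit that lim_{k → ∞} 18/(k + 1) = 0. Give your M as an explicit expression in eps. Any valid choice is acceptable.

M = 18/eps

Suppose eps > 0. For k ≥ 1, |18/(k + 1) − 0| = 18/(k + 1) ≤ 18/k.
We need 18/k < eps, i.e. k > 18/eps.
Take M = 18/eps. If k > M then |18/(k + 1)| ≤ 18/k < eps.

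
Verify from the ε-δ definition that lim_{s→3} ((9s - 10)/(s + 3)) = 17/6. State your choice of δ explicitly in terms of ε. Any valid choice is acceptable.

δ = min(3, (18/37)ε)

Let ε > 0. We want δ > 0 with 0 < |s − 3| < δ ⇒ |(9s - 10)/(s + 3) − (17/6)| < ε.
Combining over a common denominator, (9s - 10)/(s + 3) − (17/6) = [(9s - 10)·6 − 17·(s + 3)] / [6·(s + 3)] = 37(s − 3) / (6(s + 3)).
So |(9s - 10)/(s + 3) − (17/6)| = 37|s − 3| / (6·|s + 3|).
Restrict δ ≤ 3. Then |s − 3| < 3 gives |s + 3| = |(s − 3) + 6| ≥ 6 − 3 = 3.
Hence |(9s - 10)/(s + 3) − (17/6)| < 37|s − 3|/(6·3) = (37/18)|s − 3|, which is < ε once |s − 3| < (18/37)ε.
Take δ = min(3, (18/37)ε). Then 0 < |s − 3| < δ forces both bounds, so |(9s - 10)/(s + 3) − (17/6)| < ε.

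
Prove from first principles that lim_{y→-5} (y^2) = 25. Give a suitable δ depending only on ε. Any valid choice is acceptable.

δ = min(1, ε/11)

Suppose ε > 0. We seek δ > 0 with 0 < |y + 5| < δ ⇒ |y^2 − 25| < ε.
Factor: y^2 − 25 = (y + 5)(y - 5), so |y^2 − 25| = |y + 5|·|y - 5|.
Restrict δ ≤ 1. Then |y + 5| < 1 gives |y| < 6, so by the triangle inequality |y - 5| ≤ 6 + 5 = 11.
Hence |y^2 − 25| ≤ 11|y + 5|, which is < ε once |y + 5| < ε/11.
Take δ = min(1, ε/11). If 0 < |y + 5| < δ then both bounds hold and |y^2 − 25| ≤ 11|y + 5| < 11·(ε/11) = ε.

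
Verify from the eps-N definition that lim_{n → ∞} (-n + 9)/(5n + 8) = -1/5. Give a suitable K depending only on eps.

K = (53/25)/eps

Let eps > 0 be given. For n ≥ 1, |(-n + 9)/(5n + 8) + 1/5| = |53|/(5(5n + 8)) = 53/(5(5n + 8)).
Since 5n + 8 ≥ 5n for n ≥ 1, this is ≤ 53/(5·5n) = (53/25)/n.
So |(-n + 9)/(5n + 8) + 1/5| < eps whenever n > (53/25)/eps.
Take K = (53/25)/eps. If n > K then |(-n + 9)/(5n + 8) + 1/5| ≤ (53/25)/n < eps.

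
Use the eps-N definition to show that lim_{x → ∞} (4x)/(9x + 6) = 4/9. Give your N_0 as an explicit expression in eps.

N_0 = (8/27)/eps

Fix eps > 0. We seek N_0 > 0 such that x > N_0 implies |(4x)/(9x + 6) − (4/9)| < eps.
(4x)/(9x + 6) − (4/9) = (9(4x) − 4(9x + 6)) / (9(9x + 6)) = -24/(9(9x + 6)).
For x > 0 we have 9x + 6 > 9x, so |(4x)/(9x + 6) − (4/9)| = 24/(9(9x + 6)) < 24/(9·9x) = (8/27)/x.
Thus |(4x)/(9x + 6) − (4/9)| < eps whenever x > (8/27)/eps.
Take N_0 = (8/27)/eps. If x > N_0 then |(4x)/(9x + 6) − (4/9)| < (8/27)/x < eps.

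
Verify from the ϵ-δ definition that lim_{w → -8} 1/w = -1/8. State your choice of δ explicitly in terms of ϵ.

δ = min(4, 32ϵ)

Let ϵ > 0. We seek δ > 0 such that 0 < |w + 8| < δ implies |1/w + 1/8| < ϵ.
|1/w + 1/8| = |-8 − w|/(8·|w|) = |w + 8|/(8|w|).
Require δ ≤ 4 so that |w| > 8 − 4 = 4, hence 8|w| > 32.
Then |1/w + 1/8| < |w + 8|/32, which is < ϵ when |w + 8| < 32ϵ.
Take δ = min(4, 32ϵ). Then 0 < |w + 8| < δ gives both |w + 8| < 4 and |w + 8| < 32ϵ, so |1/w + 1/8| < ϵ.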